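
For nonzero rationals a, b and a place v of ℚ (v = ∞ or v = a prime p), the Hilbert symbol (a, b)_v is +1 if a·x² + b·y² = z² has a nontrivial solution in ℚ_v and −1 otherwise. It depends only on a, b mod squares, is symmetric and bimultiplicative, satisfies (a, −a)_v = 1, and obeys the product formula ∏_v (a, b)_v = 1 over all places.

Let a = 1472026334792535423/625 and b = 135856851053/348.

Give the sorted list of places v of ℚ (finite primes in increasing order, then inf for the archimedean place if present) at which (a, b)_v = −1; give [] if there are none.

[2, 3, 29, 41]

Mod squares: a ≡ 47, b ≡ 902451. Check v ∈ {∞, 2, 3, 5, 7, 11, 23, 29, 41, 47}.
v=41: a=41^2·(≡38), b=41^1·(≡28) mod 41; (38|41)=-1, (28|41)=-1; (−1)^{2·1·20}·(-1)^1·(-1)^2 = -1.
v=29: a=29^0·(≡26), b=29^-1·(≡2) mod 29; (26|29)=-1, (2|29)=-1; (−1)^{0·-1·14}·(-1)^-1·(-1)^0 = -1.
v=2: v_2(a)=0, v_2(b)=-2; units ≡ 7, 3 (mod 8); ε·ε+αω+βω = 1·1+0·1+-2·0 ≡ 1  ⇒  (a,b)_2 = -1.
v=3: a=3^2·(≡2), b=3^-1·(≡1) mod 3; (2|3)=-1, (1|3)=+1; (−1)^{2·-1·1}·(-1)^-1·(+1)^2 = -1.
v=5: a=5^-4·(≡3), b=5^0·(≡1) mod 5; (3|5)=-1, (1|5)=+1; (−1)^{-4·0·2}·(-1)^0·(+1)^-4 = +1.
v=47: a=47^3·(≡16), b=47^2·(≡27) mod 47; (16|47)=+1, (27|47)=+1; (−1)^{3·2·23}·(+1)^2·(+1)^3 = +1.
v=∞: 47 > 0 and 902451 > 0  ⇒  (a,b)_∞ = +1.
v=11: a=11^6·(≡1), b=11^3·(≡9) mod 11; (1|11)=+1, (9|11)=+1; (−1)^{6·3·5}·(+1)^3·(+1)^6 = +1.
v=7: a=7^0·(≡3), b=7^2·(≡4) mod 7; (3|7)=-1, (4|7)=+1; (−1)^{0·2·3}·(-1)^2·(+1)^0 = +1.
v=23: a=23^2·(≡6), b=23^1·(≡15) mod 23; (6|23)=+1, (15|23)=-1; (−1)^{2·1·11}·(+1)^1·(-1)^2 = +1.
Ram(47, 902451) = {2, 3, 29, 41}; no ℚ_2-point on the conic.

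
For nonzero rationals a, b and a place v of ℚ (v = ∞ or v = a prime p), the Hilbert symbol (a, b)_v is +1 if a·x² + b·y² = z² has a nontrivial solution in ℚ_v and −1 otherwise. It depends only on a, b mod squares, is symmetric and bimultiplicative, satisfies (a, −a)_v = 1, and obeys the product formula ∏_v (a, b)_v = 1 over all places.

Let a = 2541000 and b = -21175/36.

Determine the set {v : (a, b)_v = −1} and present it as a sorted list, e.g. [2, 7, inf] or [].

Mod squares: a ≡ 210, b ≡ -7. Check v ∈ {∞, 2, 3, 5, 7, 11}.
v=7: a=7^1·(≡1), b=7^1·(≡6) mod 7; (1|7)=+1, (6|7)=-1; (−1)^{1·1·3}·(+1)^1·(-1)^1 = +1.
v=∞: 210 > 0 and -7 < 0  ⇒  (a,b)_∞ = +1.
v=11: a=11^2·(≡1), b=11^2·(≡4) mod 11; (1|11)=+1, (4|11)=+1; (−1)^{2·2·5}·(+1)^2·(+1)^2 = +1.
v=2: v_2(a)=3, v_2(b)=-2; units ≡ 1, 1 (mod 8); ε·ε+αω+βω = 0·0+3·0+-2·0 ≡ 0  ⇒  (a,b)_2 = +1.
v=3: a=3^1·(≡1), b=3^-2·(≡2) mod 3; (1|3)=+1, (2|3)=-1; (−1)^{1·-2·1}·(+1)^-2·(-1)^1 = -1.
v=5: a=5^3·(≡3), b=5^2·(≡3) mod 5; (3|5)=-1, (3|5)=-1; (−1)^{3·2·2}·(-1)^2·(-1)^3 = -1.
|Ram(210, -7)| = 2, even; anisotropic at {3, 5}.

[3, 5]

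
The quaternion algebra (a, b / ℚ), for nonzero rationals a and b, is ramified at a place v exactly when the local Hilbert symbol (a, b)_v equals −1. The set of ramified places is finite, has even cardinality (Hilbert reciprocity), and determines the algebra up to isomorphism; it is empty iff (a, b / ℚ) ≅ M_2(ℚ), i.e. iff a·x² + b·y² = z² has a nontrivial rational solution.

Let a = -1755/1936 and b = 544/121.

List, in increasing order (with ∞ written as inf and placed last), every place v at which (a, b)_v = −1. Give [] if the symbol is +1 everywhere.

[2, 13]

Mod squares: a ≡ -195, b ≡ 34. Check v ∈ {∞, 2, 3, 5, 11, 13, 17}.
v=3: a=3^3·(≡1), b=3^0·(≡1) mod 3; (1|3)=+1, (1|3)=+1; (−1)^{3·0·1}·(+1)^0·(+1)^3 = +1.
v=13: a=13^1·(≡5), b=13^0·(≡6) mod 13; (5|13)=-1, (6|13)=-1; (−1)^{1·0·6}·(-1)^0·(-1)^1 = -1.
v=∞: -195 < 0 and 34 > 0  ⇒  (a,b)_∞ = +1.
v=11: a=11^-2·(≡1), b=11^-2·(≡5) mod 11; (1|11)=+1, (5|11)=+1; (−1)^{-2·-2·5}·(+1)^-2·(+1)^-2 = +1.
v=17: a=17^0·(≡2), b=17^1·(≡16) mod 17; (2|17)=+1, (16|17)=+1; (−1)^{0·1·8}·(+1)^1·(+1)^0 = +1.
v=5: a=5^1·(≡4), b=5^0·(≡4) mod 5; (4|5)=+1, (4|5)=+1; (−1)^{1·0·2}·(+1)^0·(+1)^1 = +1.
v=2: v_2(a)=-4, v_2(b)=5; units ≡ 5, 1 (mod 8); ε·ε+αω+βω = 0·0+-4·0+5·1 ≡ 1  ⇒  (a,b)_2 = -1.
|Ram(-195, 34)| = 2, even; anisotropic at {2, 13}.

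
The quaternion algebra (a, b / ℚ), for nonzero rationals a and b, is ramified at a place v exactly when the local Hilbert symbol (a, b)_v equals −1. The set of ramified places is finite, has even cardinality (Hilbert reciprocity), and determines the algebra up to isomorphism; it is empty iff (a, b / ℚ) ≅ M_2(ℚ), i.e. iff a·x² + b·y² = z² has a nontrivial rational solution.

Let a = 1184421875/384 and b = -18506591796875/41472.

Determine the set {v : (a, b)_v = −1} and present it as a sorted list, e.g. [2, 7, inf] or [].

[2, 3, 7, 17]

(a, b) ≡ (9282, -3094) mod (ℚ^×)²; places V = {2, 3, 5, 7, 13, 17, ∞}.
(a,b)_∞: sgn(9282)=+, sgn(-3094)=−, so +1.
(a,b)_13: α=1, u≡12; β=1, v≡3 (mod 13); (12|13)=+1, (3|13)=+1; sign (−1)^0·+1^1·+1^1 = +1.
(a,b)_17: α=1, u≡1; β=1, v≡11 (mod 17); (1|17)=+1, (11|17)=-1; sign (−1)^0·+1^1·-1^1 = -1.
(a,b)_3: α=-1, u≡1; β=-4, v≡2 (mod 3); (1|3)=+1, (2|3)=-1; sign (−1)^0·+1^-4·-1^-1 = -1.
(a,b)_5: α=6, u≡2; β=12, v≡1 (mod 5); (2|5)=-1, (1|5)=+1; sign (−1)^0·-1^12·+1^6 = +1.
(a,b)_2: α=-7, β=-9; u≡1, v≡5 (mod 8); ε(u)ε(v)=0·0, αω(v)=-7·1, βω(u)=-9·0; sum ≡ 1  ⇒  -1.
(a,b)_7: α=3, u≡3; β=3, v≡6 (mod 7); (3|7)=-1, (6|7)=-1; sign (−1)^1·-1^3·-1^3 = -1.
Ram(9282, -3094) = {2, 3, 7, 17}; no ℚ_2-point on the conic.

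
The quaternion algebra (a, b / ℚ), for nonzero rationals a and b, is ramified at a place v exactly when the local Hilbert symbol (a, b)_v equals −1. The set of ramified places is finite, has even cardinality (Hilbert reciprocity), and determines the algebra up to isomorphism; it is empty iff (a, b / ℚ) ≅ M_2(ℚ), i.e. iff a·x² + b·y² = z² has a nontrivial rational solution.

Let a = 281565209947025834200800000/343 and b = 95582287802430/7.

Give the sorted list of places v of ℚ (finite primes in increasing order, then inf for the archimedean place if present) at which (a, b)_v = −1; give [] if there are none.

[2, 11]

(a, b) ≡ (85085, 13090) mod (ℚ^×)²; places V = {2, 3, 5, 7, 11, 13, 17, 31, ∞}.
(a,b)_∞: sgn(85085)=+, sgn(13090)=+, so +1.
(a,b)_7: α=-3, u≡5; β=-1, v≡2 (mod 7); (5|7)=-1, (2|7)=+1; sign (−1)^1·-1^-1·+1^-3 = +1.
(a,b)_31: α=2, u≡17; β=2, v≡25 (mod 31); (17|31)=-1, (25|31)=+1; sign (−1)^0·-1^2·+1^2 = +1.
(a,b)_17: α=5, u≡6; β=3, v≡14 (mod 17); (6|17)=-1, (14|17)=-1; sign (−1)^0·-1^3·-1^5 = +1.
(a,b)_11: α=5, u≡10; β=3, v≡10 (mod 11); (10|11)=-1, (10|11)=-1; sign (−1)^1·-1^3·-1^5 = -1.
(a,b)_3: α=6, u≡2; β=2, v≡1 (mod 3); (2|3)=-1, (1|3)=+1; sign (−1)^0·-1^2·+1^6 = +1.
(a,b)_13: α=3, u≡7; β=2, v≡3 (mod 13); (7|13)=-1, (3|13)=+1; sign (−1)^0·-1^2·+1^3 = +1.
(a,b)_5: α=5, u≡2; β=1, v≡3 (mod 5); (2|5)=-1, (3|5)=-1; sign (−1)^0·-1^1·-1^5 = +1.
(a,b)_2: α=8, β=1; u≡5, v≡1 (mod 8); ε(u)ε(v)=0·0, αω(v)=8·0, βω(u)=1·1; sum ≡ 1  ⇒  -1.
Ram(85085, 13090) = {2, 11}; no ℚ_2-point on the conic.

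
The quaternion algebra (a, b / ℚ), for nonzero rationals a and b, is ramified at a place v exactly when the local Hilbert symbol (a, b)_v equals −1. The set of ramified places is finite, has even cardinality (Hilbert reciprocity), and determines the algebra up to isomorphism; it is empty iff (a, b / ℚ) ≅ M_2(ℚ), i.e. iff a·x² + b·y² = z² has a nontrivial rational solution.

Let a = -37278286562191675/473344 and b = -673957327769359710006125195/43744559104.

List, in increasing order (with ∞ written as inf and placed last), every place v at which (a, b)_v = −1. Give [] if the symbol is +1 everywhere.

[5, 13, 17, inf]

(a, b) ≡ (-187, -12155) mod (ℚ^×)²; places V = {2, 5, 7, 11, 13, 17, 19, 31, 43, ∞}.
(a,b)_19: α=0, u≡3; β=-2, v≡11 (mod 19); (3|19)=-1, (11|19)=+1; sign (−1)^0·-1^-2·+1^0 = +1.
(a,b)_5: α=2, u≡2; β=1, v≡4 (mod 5); (2|5)=-1, (4|5)=+1; sign (−1)^0·-1^1·+1^2 = -1.
(a,b)_7: α=4, u≡1; β=4, v≡1 (mod 7); (1|7)=+1, (1|7)=+1; sign (−1)^0·+1^4·+1^4 = +1.
(a,b)_13: α=4, u≡2; β=3, v≡3 (mod 13); (2|13)=-1, (3|13)=+1; sign (−1)^0·-1^3·+1^4 = -1.
(a,b)_17: α=1, u≡3; β=5, v≡8 (mod 17); (3|17)=-1, (8|17)=+1; sign (−1)^0·-1^5·+1^1 = -1.
(a,b)_∞: sgn(-187)=−, sgn(-12155)=−, so -1.
(a,b)_31: α=2, u≡23; β=4, v≡16 (mod 31); (23|31)=-1, (16|31)=+1; sign (−1)^0·-1^4·+1^2 = +1.
(a,b)_2: α=-8, β=-16; u≡5, v≡5 (mod 8); ε(u)ε(v)=0·0, αω(v)=-8·1, βω(u)=-16·1; sum ≡ 0  ⇒  +1.
(a,b)_11: α=3, u≡3; β=7, v≡7 (mod 11); (3|11)=+1, (7|11)=-1; sign (−1)^1·+1^7·-1^3 = +1.
(a,b)_43: α=-2, u≡5; β=-2, v≡4 (mod 43); (5|43)=-1, (4|43)=+1; sign (−1)^0·-1^-2·+1^-2 = +1.
(-187, -12155 / ℚ) ramifies at {5, 13, 17, ∞}: a division algebra.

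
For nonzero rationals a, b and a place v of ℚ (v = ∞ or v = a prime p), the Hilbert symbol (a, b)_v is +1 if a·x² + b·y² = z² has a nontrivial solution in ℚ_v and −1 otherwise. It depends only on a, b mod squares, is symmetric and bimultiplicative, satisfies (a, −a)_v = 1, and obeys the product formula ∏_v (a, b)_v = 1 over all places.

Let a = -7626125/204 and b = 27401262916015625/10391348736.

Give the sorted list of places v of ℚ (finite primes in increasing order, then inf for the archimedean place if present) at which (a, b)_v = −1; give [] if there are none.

(a, b) ≡ (-255, 390) mod (ℚ^×)²; places V = {2, 3, 5, 7, 13, 17, 19, ∞}.
(a,b)_13: α=2, u≡7; β=3, v≡4 (mod 13); (7|13)=-1, (4|13)=+1; sign (−1)^0·-1^3·+1^2 = -1.
(a,b)_17: α=-1, u≡2; β=-4, v≡13 (mod 17); (2|17)=+1, (13|17)=+1; sign (−1)^0·+1^-4·+1^-1 = +1.
(a,b)_3: α=-1, u≡2; β=-5, v≡1 (mod 3); (2|3)=-1, (1|3)=+1; sign (−1)^1·-1^-5·+1^-1 = +1.
(a,b)_7: α=0, u≡4; β=2, v≡5 (mod 7); (4|7)=+1, (5|7)=-1; sign (−1)^0·+1^2·-1^0 = +1.
(a,b)_5: α=3, u≡4; β=9, v≡3 (mod 5); (4|5)=+1, (3|5)=-1; sign (−1)^0·+1^9·-1^3 = -1.
(a,b)_∞: sgn(-255)=−, sgn(390)=+, so +1.
(a,b)_19: α=2, u≡7; β=4, v≡8 (mod 19); (7|19)=+1, (8|19)=-1; sign (−1)^0·+1^4·-1^2 = +1.
(a,b)_2: α=-2, β=-9; u≡1, v≡3 (mod 8); ε(u)ε(v)=0·1, αω(v)=-2·1, βω(u)=-9·0; sum ≡ 0  ⇒  +1.
(-255, 390 / ℚ) ramifies at {5, 13}: a division algebra.

[5, 13]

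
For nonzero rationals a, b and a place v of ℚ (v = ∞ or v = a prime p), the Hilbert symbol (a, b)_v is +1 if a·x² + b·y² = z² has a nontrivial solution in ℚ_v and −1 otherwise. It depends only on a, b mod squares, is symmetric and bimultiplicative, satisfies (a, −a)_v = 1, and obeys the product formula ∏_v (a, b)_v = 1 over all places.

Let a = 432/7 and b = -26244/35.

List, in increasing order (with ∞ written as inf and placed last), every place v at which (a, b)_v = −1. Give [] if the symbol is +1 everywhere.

Mod squares: a ≡ 21, b ≡ -35. Check v ∈ {∞, 2, 3, 5, 7}.
v=5: a=5^0·(≡1), b=5^-1·(≡3) mod 5; (1|5)=+1, (3|5)=-1; (−1)^{0·-1·2}·(+1)^-1·(-1)^0 = +1.
v=7: a=7^-1·(≡5), b=7^-1·(≡4) mod 7; (5|7)=-1, (4|7)=+1; (−1)^{-1·-1·3}·(-1)^-1·(+1)^-1 = +1.
v=3: a=3^3·(≡1), b=3^8·(≡1) mod 3; (1|3)=+1, (1|3)=+1; (−1)^{3·8·1}·(+1)^8·(+1)^3 = +1.
v=∞: 21 > 0 and -35 < 0  ⇒  (a,b)_∞ = +1.
v=2: v_2(a)=4, v_2(b)=2; units ≡ 5, 5 (mod 8); ε·ε+αω+βω = 0·0+4·1+2·1 ≡ 0  ⇒  (a,b)_2 = +1.
Every local symbol is +1, so the conic 21·x² + -35·y² = z² has ℚ_v-points for all v and hence a ℚ-point; (a, b / ℚ) ≅ M_2(ℚ).

[]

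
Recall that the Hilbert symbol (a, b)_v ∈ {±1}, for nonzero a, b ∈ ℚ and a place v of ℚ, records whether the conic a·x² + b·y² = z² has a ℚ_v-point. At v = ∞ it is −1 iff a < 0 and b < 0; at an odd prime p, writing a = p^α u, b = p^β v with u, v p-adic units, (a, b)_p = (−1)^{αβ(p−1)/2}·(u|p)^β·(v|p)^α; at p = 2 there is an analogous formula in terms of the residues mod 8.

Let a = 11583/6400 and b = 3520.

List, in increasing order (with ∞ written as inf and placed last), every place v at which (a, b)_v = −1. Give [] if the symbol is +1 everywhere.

Mod squares: a ≡ 143, b ≡ 55. Check v ∈ {∞, 2, 3, 5, 11, 13}.
v=13: a=13^1·(≡5), b=13^0·(≡10) mod 13; (5|13)=-1, (10|13)=+1; (−1)^{1·0·6}·(-1)^0·(+1)^1 = +1.
v=∞: 143 > 0 and 55 > 0  ⇒  (a,b)_∞ = +1.
v=5: a=5^-2·(≡3), b=5^1·(≡4) mod 5; (3|5)=-1, (4|5)=+1; (−1)^{-2·1·2}·(-1)^1·(+1)^-2 = -1.
v=11: a=11^1·(≡7), b=11^1·(≡1) mod 11; (7|11)=-1, (1|11)=+1; (−1)^{1·1·5}·(-1)^1·(+1)^1 = +1.
v=2: v_2(a)=-8, v_2(b)=6; units ≡ 7, 7 (mod 8); ε·ε+αω+βω = 1·1+-8·0+6·0 ≡ 1  ⇒  (a,b)_2 = -1.
v=3: a=3^4·(≡2), b=3^0·(≡1) mod 3; (2|3)=-1, (1|3)=+1; (−1)^{4·0·1}·(-1)^0·(+1)^4 = +1.
|Ram(143, 55)| = 2, even; anisotropic at {2, 5}.

[2, 5]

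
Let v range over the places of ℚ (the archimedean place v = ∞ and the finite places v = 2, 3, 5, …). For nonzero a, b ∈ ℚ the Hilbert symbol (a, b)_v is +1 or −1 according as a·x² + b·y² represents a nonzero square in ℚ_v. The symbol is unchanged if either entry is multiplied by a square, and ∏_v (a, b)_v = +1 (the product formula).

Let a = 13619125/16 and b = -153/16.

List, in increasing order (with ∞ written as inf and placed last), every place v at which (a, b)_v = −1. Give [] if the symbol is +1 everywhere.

(a, b) ≡ (1885, -17) mod (ℚ^×)²; places V = {2, 3, 5, 13, 17, 29, ∞}.
(a,b)_3: α=0, u≡1; β=2, v≡1 (mod 3); (1|3)=+1, (1|3)=+1; sign (−1)^0·+1^2·+1^0 = +1.
(a,b)_5: α=3, u≡3; β=0, v≡2 (mod 5); (3|5)=-1, (2|5)=-1; sign (−1)^0·-1^0·-1^3 = -1.
(a,b)_17: α=2, u≡16; β=1, v≡9 (mod 17); (16|17)=+1, (9|17)=+1; sign (−1)^0·+1^1·+1^2 = +1.
(a,b)_13: α=1, u≡11; β=0, v≡1 (mod 13); (11|13)=-1, (1|13)=+1; sign (−1)^0·-1^0·+1^1 = +1.
(a,b)_2: α=-4, β=-4; u≡5, v≡7 (mod 8); ε(u)ε(v)=0·1, αω(v)=-4·0, βω(u)=-4·1; sum ≡ 0  ⇒  +1.
(a,b)_∞: sgn(1885)=+, sgn(-17)=−, so +1.
(a,b)_29: α=1, u≡9; β=0, v≡14 (mod 29); (9|29)=+1, (14|29)=-1; sign (−1)^0·+1^0·-1^1 = -1.
Ram(1885, -17) = {5, 29}; no ℚ_5-point on the conic.

[5, 29]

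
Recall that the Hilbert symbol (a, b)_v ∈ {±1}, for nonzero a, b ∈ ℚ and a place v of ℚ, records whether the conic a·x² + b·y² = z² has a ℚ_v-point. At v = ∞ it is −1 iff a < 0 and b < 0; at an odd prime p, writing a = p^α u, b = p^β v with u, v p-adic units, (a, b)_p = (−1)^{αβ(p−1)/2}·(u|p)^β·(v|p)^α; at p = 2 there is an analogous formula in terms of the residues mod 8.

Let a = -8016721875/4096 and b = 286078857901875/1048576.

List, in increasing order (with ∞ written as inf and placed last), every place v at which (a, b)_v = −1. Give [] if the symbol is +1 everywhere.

Mod squares: a ≡ -1955, b ≡ 3. Check v ∈ {∞, 2, 3, 5, 17, 23, 37}.
v=23: a=23^1·(≡15), b=23^2·(≡1) mod 23; (15|23)=-1, (1|23)=+1; (−1)^{1·2·11}·(-1)^2·(+1)^1 = +1.
v=5: a=5^5·(≡4), b=5^4·(≡3) mod 5; (4|5)=+1, (3|5)=-1; (−1)^{5·4·2}·(+1)^4·(-1)^5 = -1.
v=∞: -1955 < 0 and 3 > 0  ⇒  (a,b)_∞ = +1.
v=2: v_2(a)=-12, v_2(b)=-20; units ≡ 5, 3 (mod 8); ε·ε+αω+βω = 0·1+-12·1+-20·1 ≡ 0  ⇒  (a,b)_2 = +1.
v=17: a=17^1·(≡1), b=17^2·(≡10) mod 17; (1|17)=+1, (10|17)=-1; (−1)^{1·2·8}·(+1)^2·(-1)^1 = -1.
v=3: a=3^8·(≡1), b=3^7·(≡1) mod 3; (1|3)=+1, (1|3)=+1; (−1)^{8·7·1}·(+1)^7·(+1)^8 = +1.
v=37: a=37^0·(≡6), b=37^2·(≡25) mod 37; (6|37)=-1, (25|37)=+1; (−1)^{0·2·18}·(-1)^2·(+1)^0 = +1.
Ram(-1955, 3) = {5, 17}; no ℚ_5-point on the conic.

[5, 17]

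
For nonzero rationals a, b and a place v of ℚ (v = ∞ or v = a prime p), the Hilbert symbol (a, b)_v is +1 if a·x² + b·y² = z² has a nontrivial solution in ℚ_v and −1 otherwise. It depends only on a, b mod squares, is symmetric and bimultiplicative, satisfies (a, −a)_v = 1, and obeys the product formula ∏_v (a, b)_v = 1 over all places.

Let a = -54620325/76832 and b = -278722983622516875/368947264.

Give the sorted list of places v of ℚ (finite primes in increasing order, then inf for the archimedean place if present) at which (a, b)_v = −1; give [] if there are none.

(a, b) ≡ (-74, -403) mod (ℚ^×)²; places V = {2, 3, 5, 7, 13, 31, 37, ∞}.
(a,b)_37: α=1, u≡13; β=2, v≡4 (mod 37); (13|37)=-1, (4|37)=+1; sign (−1)^0·-1^2·+1^1 = +1.
(a,b)_∞: sgn(-74)=−, sgn(-403)=−, so -1.
(a,b)_13: α=0, u≡10; β=3, v≡8 (mod 13); (10|13)=+1, (8|13)=-1; sign (−1)^0·+1^3·-1^0 = +1.
(a,b)_3: α=10, u≡1; β=14, v≡2 (mod 3); (1|3)=+1, (2|3)=-1; sign (−1)^0·+1^14·-1^10 = +1.
(a,b)_5: α=2, u≡1; β=4, v≡2 (mod 5); (1|5)=+1, (2|5)=-1; sign (−1)^0·+1^4·-1^2 = +1.
(a,b)_2: α=-5, β=-6; u≡3, v≡5 (mod 8); ε(u)ε(v)=1·0, αω(v)=-5·1, βω(u)=-6·1; sum ≡ 1  ⇒  -1.
(a,b)_7: α=-4, u≡6; β=-8, v≡6 (mod 7); (6|7)=-1, (6|7)=-1; sign (−1)^0·-1^-8·-1^-4 = +1.
(a,b)_31: α=0, u≡20; β=1, v≡19 (mod 31); (20|31)=+1, (19|31)=+1; sign (−1)^0·+1^1·+1^0 = +1.
|Ram(-74, -403)| = 2, even; anisotropic at {2, ∞}.

[2, inf]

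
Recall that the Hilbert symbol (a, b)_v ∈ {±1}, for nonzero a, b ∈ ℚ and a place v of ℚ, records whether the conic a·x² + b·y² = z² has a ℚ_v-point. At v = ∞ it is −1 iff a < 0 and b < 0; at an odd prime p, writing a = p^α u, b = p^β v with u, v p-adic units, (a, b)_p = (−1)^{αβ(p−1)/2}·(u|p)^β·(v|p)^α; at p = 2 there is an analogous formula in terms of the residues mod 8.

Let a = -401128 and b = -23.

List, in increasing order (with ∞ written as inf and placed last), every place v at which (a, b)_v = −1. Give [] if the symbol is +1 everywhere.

[7, 19, 23, inf]

Mod squares: a ≡ -100282, b ≡ -23. Check v ∈ {∞, 2, 7, 13, 19, 23, 29}.
v=7: a=7^1·(≡5), b=7^0·(≡5) mod 7; (5|7)=-1, (5|7)=-1; (−1)^{1·0·3}·(-1)^0·(-1)^1 = -1.
v=2: v_2(a)=3, v_2(b)=0; units ≡ 3, 1 (mod 8); ε·ε+αω+βω = 1·0+3·0+0·1 ≡ 0  ⇒  (a,b)_2 = +1.
v=29: a=29^1·(≡1), b=29^0·(≡6) mod 29; (1|29)=+1, (6|29)=+1; (−1)^{1·0·14}·(+1)^0·(+1)^1 = +1.
v=19: a=19^1·(≡16), b=19^0·(≡15) mod 19; (16|19)=+1, (15|19)=-1; (−1)^{1·0·9}·(+1)^0·(-1)^1 = -1.
v=13: a=13^1·(≡6), b=13^0·(≡3) mod 13; (6|13)=-1, (3|13)=+1; (−1)^{1·0·6}·(-1)^0·(+1)^1 = +1.
v=∞: -100282 < 0 and -23 < 0  ⇒  (a,b)_∞ = -1.
v=23: a=23^0·(≡15), b=23^1·(≡22) mod 23; (15|23)=-1, (22|23)=-1; (−1)^{0·1·11}·(-1)^1·(-1)^0 = -1.
(-100282, -23 / ℚ) ramifies at {7, 19, 23, ∞}: a division algebra.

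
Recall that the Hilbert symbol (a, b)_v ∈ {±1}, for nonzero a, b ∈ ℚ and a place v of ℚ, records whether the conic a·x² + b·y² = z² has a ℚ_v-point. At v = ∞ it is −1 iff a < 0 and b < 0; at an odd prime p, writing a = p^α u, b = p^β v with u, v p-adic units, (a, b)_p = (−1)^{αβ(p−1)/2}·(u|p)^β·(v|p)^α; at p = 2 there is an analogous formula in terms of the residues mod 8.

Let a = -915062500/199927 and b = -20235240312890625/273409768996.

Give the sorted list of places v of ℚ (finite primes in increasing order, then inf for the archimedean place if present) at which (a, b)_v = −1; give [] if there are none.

[7, inf]

(a, b) ≡ (-7, -1) mod (ℚ^×)²; places V = {2, 3, 5, 7, 11, 13, 17, 19, ∞}.
(a,b)_3: α=0, u≡2; β=4, v≡2 (mod 3); (2|3)=-1, (2|3)=-1; sign (−1)^0·-1^4·-1^0 = +1.
(a,b)_5: α=6, u≡3; β=8, v≡4 (mod 5); (3|5)=-1, (4|5)=+1; sign (−1)^0·-1^8·+1^6 = +1.
(a,b)_13: α=-4, u≡11; β=-6, v≡10 (mod 13); (11|13)=-1, (10|13)=+1; sign (−1)^0·-1^-6·+1^-4 = +1.
(a,b)_7: α=-1, u≡5; β=-2, v≡6 (mod 7); (5|7)=-1, (6|7)=-1; sign (−1)^0·-1^-2·-1^-1 = -1.
(a,b)_19: α=0, u≡8; β=2, v≡10 (mod 19); (8|19)=-1, (10|19)=-1; sign (−1)^0·-1^2·-1^0 = +1.
(a,b)_11: α=4, u≡1; β=6, v≡10 (mod 11); (1|11)=+1, (10|11)=-1; sign (−1)^0·+1^6·-1^4 = +1.
(a,b)_17: α=0, u≡10; β=-2, v≡1 (mod 17); (10|17)=-1, (1|17)=+1; sign (−1)^0·-1^-2·+1^0 = +1.
(a,b)_2: α=2, β=-2; u≡1, v≡7 (mod 8); ε(u)ε(v)=0·1, αω(v)=2·0, βω(u)=-2·0; sum ≡ 0  ⇒  +1.
(a,b)_∞: sgn(-7)=−, sgn(-1)=−, so -1.
(-7, -1 / ℚ) ramifies at {7, ∞}: a division algebra.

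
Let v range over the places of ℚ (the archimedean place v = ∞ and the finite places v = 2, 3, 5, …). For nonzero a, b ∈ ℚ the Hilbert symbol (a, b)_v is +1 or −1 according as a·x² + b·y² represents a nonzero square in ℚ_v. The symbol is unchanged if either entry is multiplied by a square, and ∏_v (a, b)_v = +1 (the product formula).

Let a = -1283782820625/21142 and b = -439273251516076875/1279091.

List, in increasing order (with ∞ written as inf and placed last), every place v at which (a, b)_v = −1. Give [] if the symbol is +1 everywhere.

[23, inf]

(a, b) ≡ (-1254, -7337) mod (ℚ^×)²; places V = {2, 3, 5, 11, 19, 23, 29, 31, ∞}.
(a,b)_23: α=2, u≡21; β=3, v≡18 (mod 23); (21|23)=-1, (18|23)=+1; sign (−1)^0·-1^3·+1^2 = -1.
(a,b)_31: α=-2, u≡29; β=-2, v≡1 (mod 31); (29|31)=-1, (1|31)=+1; sign (−1)^0·-1^-2·+1^-2 = +1.
(a,b)_5: α=4, u≡1; β=4, v≡2 (mod 5); (1|5)=+1, (2|5)=-1; sign (−1)^0·+1^4·-1^4 = +1.
(a,b)_11: α=-1, u≡10; β=-3, v≡1 (mod 11); (10|11)=-1, (1|11)=+1; sign (−1)^1·-1^-3·+1^-1 = +1.
(a,b)_19: α=1, u≡14; β=2, v≡7 (mod 19); (14|19)=-1, (7|19)=+1; sign (−1)^0·-1^2·+1^1 = +1.
(a,b)_2: α=-1, β=0; u≡5, v≡7 (mod 8); ε(u)ε(v)=0·1, αω(v)=-1·0, βω(u)=0·1; sum ≡ 0  ⇒  +1.
(a,b)_3: α=5, u≡2; β=8, v≡1 (mod 3); (2|3)=-1, (1|3)=+1; sign (−1)^0·-1^8·+1^5 = +1.
(a,b)_∞: sgn(-1254)=−, sgn(-7337)=−, so -1.
(a,b)_29: α=2, u≡24; β=3, v≡8 (mod 29); (24|29)=+1, (8|29)=-1; sign (−1)^0·+1^3·-1^2 = +1.
|Ram(-1254, -7337)| = 2, even; anisotropic at {23, ∞}.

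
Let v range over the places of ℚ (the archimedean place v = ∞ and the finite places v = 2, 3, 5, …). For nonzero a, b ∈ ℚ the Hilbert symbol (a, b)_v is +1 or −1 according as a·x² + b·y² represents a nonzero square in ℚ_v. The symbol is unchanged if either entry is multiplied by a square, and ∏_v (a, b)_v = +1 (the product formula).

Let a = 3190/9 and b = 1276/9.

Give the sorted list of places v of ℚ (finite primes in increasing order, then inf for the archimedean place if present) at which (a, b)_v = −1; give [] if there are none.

Mod squares: a ≡ 3190, b ≡ 319. Check v ∈ {∞, 2, 3, 5, 11, 29}.
v=5: a=5^1·(≡2), b=5^0·(≡4) mod 5; (2|5)=-1, (4|5)=+1; (−1)^{1·0·2}·(-1)^0·(+1)^1 = +1.
v=∞: 3190 > 0 and 319 > 0  ⇒  (a,b)_∞ = +1.
v=29: a=29^1·(≡9), b=29^1·(≡21) mod 29; (9|29)=+1, (21|29)=-1; (−1)^{1·1·14}·(+1)^1·(-1)^1 = -1.
v=2: v_2(a)=1, v_2(b)=2; units ≡ 3, 7 (mod 8); ε·ε+αω+βω = 1·1+1·0+2·1 ≡ 1  ⇒  (a,b)_2 = -1.
v=11: a=11^1·(≡9), b=11^1·(≡8) mod 11; (9|11)=+1, (8|11)=-1; (−1)^{1·1·5}·(+1)^1·(-1)^1 = +1.
v=3: a=3^-2·(≡1), b=3^-2·(≡1) mod 3; (1|3)=+1, (1|3)=+1; (−1)^{-2·-2·1}·(+1)^-2·(+1)^-2 = +1.
Ram(3190, 319) = {2, 29}; no ℚ_2-point on the conic.

[2, 29]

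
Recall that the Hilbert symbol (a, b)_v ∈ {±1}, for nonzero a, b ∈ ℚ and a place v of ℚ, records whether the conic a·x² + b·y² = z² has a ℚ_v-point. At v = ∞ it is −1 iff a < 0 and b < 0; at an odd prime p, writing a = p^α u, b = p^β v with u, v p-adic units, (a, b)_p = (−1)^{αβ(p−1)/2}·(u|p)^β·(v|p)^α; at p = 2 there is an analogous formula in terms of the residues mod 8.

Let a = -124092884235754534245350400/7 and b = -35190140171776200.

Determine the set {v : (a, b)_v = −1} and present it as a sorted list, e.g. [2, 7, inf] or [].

(a, b) ≡ (-29393, -2) mod (ℚ^×)²; places V = {2, 3, 5, 7, 13, 17, 19, ∞}.
(a,b)_19: α=3, u≡17; β=2, v≡5 (mod 19); (17|19)=+1, (5|19)=+1; sign (−1)^0·+1^2·+1^3 = +1.
(a,b)_17: α=3, u≡10; β=2, v≡9 (mod 17); (10|17)=-1, (9|17)=+1; sign (−1)^0·-1^2·+1^3 = +1.
(a,b)_5: α=2, u≡2; β=2, v≡2 (mod 5); (2|5)=-1, (2|5)=-1; sign (−1)^0·-1^2·-1^2 = +1.
(a,b)_2: α=10, β=3; u≡7, v≡7 (mod 8); ε(u)ε(v)=1·1, αω(v)=10·0, βω(u)=3·0; sum ≡ 1  ⇒  -1.
(a,b)_∞: sgn(-29393)=−, sgn(-2)=−, so -1.
(a,b)_3: α=18, u≡1; β=10, v≡1 (mod 3); (1|3)=+1, (1|3)=+1; sign (−1)^0·+1^10·+1^18 = +1.
(a,b)_13: α=5, u≡9; β=4, v≡5 (mod 13); (9|13)=+1, (5|13)=-1; sign (−1)^0·+1^4·-1^5 = -1.
(a,b)_7: α=-1, u≡1; β=0, v≡5 (mod 7); (1|7)=+1, (5|7)=-1; sign (−1)^0·+1^0·-1^-1 = -1.
|Ram(-29393, -2)| = 4, even; anisotropic at {2, 7, 13, ∞}.

[2, 7, 13, inf]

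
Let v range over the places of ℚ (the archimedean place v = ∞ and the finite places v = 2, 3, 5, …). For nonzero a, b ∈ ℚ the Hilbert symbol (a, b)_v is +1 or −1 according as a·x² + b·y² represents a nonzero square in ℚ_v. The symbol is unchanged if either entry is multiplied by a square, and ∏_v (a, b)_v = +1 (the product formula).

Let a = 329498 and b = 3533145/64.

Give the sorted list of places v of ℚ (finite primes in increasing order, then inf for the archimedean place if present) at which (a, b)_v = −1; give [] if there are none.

[3, 5, 13, 19, 23, 29]

(a, b) ≡ (329498, 72105) mod (ℚ^×)²; places V = {2, 3, 5, 7, 11, 13, 19, 23, 29, ∞}.
(a,b)_∞: sgn(329498)=+, sgn(72105)=+, so +1.
(a,b)_2: α=1, β=-6; u≡5, v≡1 (mod 8); ε(u)ε(v)=0·0, αω(v)=1·0, βω(u)=-6·1; sum ≡ 0  ⇒  +1.
(a,b)_19: α=1, u≡14; β=1, v≡3 (mod 19); (14|19)=-1, (3|19)=-1; sign (−1)^1·-1^1·-1^1 = -1.
(a,b)_3: α=0, u≡2; β=1, v≡2 (mod 3); (2|3)=-1, (2|3)=-1; sign (−1)^0·-1^1·-1^0 = -1.
(a,b)_23: α=1, u≡20; β=1, v≡5 (mod 23); (20|23)=-1, (5|23)=-1; sign (−1)^1·-1^1·-1^1 = -1.
(a,b)_13: α=1, u≡9; β=0, v≡8 (mod 13); (9|13)=+1, (8|13)=-1; sign (−1)^0·+1^0·-1^1 = -1.
(a,b)_29: α=1, u≡23; β=0, v≡27 (mod 29); (23|29)=+1, (27|29)=-1; sign (−1)^0·+1^0·-1^1 = -1.
(a,b)_5: α=0, u≡3; β=1, v≡1 (mod 5); (3|5)=-1, (1|5)=+1; sign (−1)^0·-1^1·+1^0 = -1.
(a,b)_7: α=0, u≡1; β=2, v≡5 (mod 7); (1|7)=+1, (5|7)=-1; sign (−1)^0·+1^2·-1^0 = +1.
(a,b)_11: α=0, u≡4; β=1, v≡8 (mod 11); (4|11)=+1, (8|11)=-1; sign (−1)^0·+1^1·-1^0 = +1.
|Ram(329498, 72105)| = 6, even; anisotropic at {3, 5, 13, 19, 23, 29}.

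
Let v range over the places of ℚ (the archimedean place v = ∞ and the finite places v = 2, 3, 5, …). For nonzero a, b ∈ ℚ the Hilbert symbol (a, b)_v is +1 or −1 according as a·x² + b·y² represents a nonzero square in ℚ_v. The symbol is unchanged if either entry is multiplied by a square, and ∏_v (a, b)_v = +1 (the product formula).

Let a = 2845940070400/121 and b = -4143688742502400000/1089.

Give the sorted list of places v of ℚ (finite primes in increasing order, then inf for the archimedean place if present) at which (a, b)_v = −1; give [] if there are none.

Mod squares: a ≡ 2268766, b ≡ -516144265. Check v ∈ {∞, 2, 3, 5, 7, 11, 13, 23, 31, 37, 43}.
v=∞: 2268766 > 0 and -516144265 < 0  ⇒  (a,b)_∞ = +1.
v=13: a=13^0·(≡6), b=13^1·(≡1) mod 13; (6|13)=-1, (1|13)=+1; (−1)^{0·1·6}·(-1)^1·(+1)^0 = -1.
v=11: a=11^-2·(≡9), b=11^-2·(≡4) mod 11; (9|11)=+1, (4|11)=+1; (−1)^{-2·-2·5}·(+1)^-2·(+1)^-2 = +1.
v=3: a=3^0·(≡1), b=3^-2·(≡2) mod 3; (1|3)=+1, (2|3)=-1; (−1)^{0·-2·1}·(+1)^-2·(-1)^0 = +1.
v=5: a=5^2·(≡1), b=5^5·(≡3) mod 5; (1|5)=+1, (3|5)=-1; (−1)^{2·5·2}·(+1)^5·(-1)^2 = +1.
v=7: a=7^2·(≡5), b=7^3·(≡2) mod 7; (5|7)=-1, (2|7)=+1; (−1)^{2·3·3}·(-1)^3·(+1)^2 = -1.
v=37: a=37^1·(≡16), b=37^1·(≡18) mod 37; (16|37)=+1, (18|37)=-1; (−1)^{1·1·18}·(+1)^1·(-1)^1 = -1.
v=43: a=43^1·(≡21), b=43^1·(≡25) mod 43; (21|43)=+1, (25|43)=+1; (−1)^{1·1·21}·(+1)^1·(+1)^1 = -1.
v=2: v_2(a)=11, v_2(b)=18; units ≡ 7, 7 (mod 8); ε·ε+αω+βω = 1·1+11·0+18·0 ≡ 1  ⇒  (a,b)_2 = -1.
v=23: a=23^1·(≡9), b=23^1·(≡15) mod 23; (9|23)=+1, (15|23)=-1; (−1)^{1·1·11}·(+1)^1·(-1)^1 = +1.
v=31: a=31^1·(≡6), b=31^1·(≡26) mod 31; (6|31)=-1, (26|31)=-1; (−1)^{1·1·15}·(-1)^1·(-1)^1 = -1.
(2268766, -516144265 / ℚ) ramifies at {2, 7, 13, 31, 37, 43}: a division algebra.

[2, 7, 13, 31, 37, 43]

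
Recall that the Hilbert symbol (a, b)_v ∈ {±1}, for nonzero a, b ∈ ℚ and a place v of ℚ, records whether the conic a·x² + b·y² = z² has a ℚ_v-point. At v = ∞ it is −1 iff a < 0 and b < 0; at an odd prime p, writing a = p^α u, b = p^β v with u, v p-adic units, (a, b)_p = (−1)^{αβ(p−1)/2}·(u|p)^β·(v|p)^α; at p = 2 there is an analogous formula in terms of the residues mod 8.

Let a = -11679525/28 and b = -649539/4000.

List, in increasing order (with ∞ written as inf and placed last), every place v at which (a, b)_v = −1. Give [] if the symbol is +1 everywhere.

[2, 5, 13, inf]

Mod squares: a ≡ -3003, b ≡ -110. Check v ∈ {∞, 2, 3, 5, 7, 11, 13}.
v=11: a=11^3·(≡6), b=11^1·(≡3) mod 11; (6|11)=-1, (3|11)=+1; (−1)^{3·1·5}·(-1)^1·(+1)^3 = +1.
v=13: a=13^1·(≡9), b=13^0·(≡5) mod 13; (9|13)=+1, (5|13)=-1; (−1)^{1·0·6}·(+1)^0·(-1)^1 = -1.
v=3: a=3^3·(≡1), b=3^10·(≡1) mod 3; (1|3)=+1, (1|3)=+1; (−1)^{3·10·1}·(+1)^10·(+1)^3 = +1.
v=2: v_2(a)=-2, v_2(b)=-5; units ≡ 5, 1 (mod 8); ε·ε+αω+βω = 0·0+-2·0+-5·1 ≡ 1  ⇒  (a,b)_2 = -1.
v=7: a=7^-1·(≡6), b=7^0·(≡4) mod 7; (6|7)=-1, (4|7)=+1; (−1)^{-1·0·3}·(-1)^0·(+1)^-1 = +1.
v=5: a=5^2·(≡3), b=5^-3·(≡3) mod 5; (3|5)=-1, (3|5)=-1; (−1)^{2·-3·2}·(-1)^-3·(-1)^2 = -1.
v=∞: -3003 < 0 and -110 < 0  ⇒  (a,b)_∞ = -1.
Ram(-3003, -110) = {2, 5, 13, ∞}; no ℚ_2-point on the conic.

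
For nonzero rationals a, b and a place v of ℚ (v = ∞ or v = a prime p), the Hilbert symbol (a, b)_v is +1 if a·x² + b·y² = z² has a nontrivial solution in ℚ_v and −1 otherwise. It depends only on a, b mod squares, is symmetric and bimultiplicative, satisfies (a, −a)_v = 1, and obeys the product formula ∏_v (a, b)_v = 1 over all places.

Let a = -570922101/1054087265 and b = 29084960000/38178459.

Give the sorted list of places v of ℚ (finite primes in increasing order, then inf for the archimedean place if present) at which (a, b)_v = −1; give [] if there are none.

[2, 17, 29, 37]

Mod squares: a ≡ -5365, b ≡ 6919. Check v ∈ {∞, 2, 3, 5, 7, 11, 17, 23, 29, 31, 37}.
v=7: a=7^-2·(≡4), b=7^0·(≡3) mod 7; (4|7)=+1, (3|7)=-1; (−1)^{-2·0·3}·(+1)^0·(-1)^-2 = +1.
v=17: a=17^2·(≡11), b=17^3·(≡16) mod 17; (11|17)=-1, (16|17)=+1; (−1)^{2·3·8}·(-1)^3·(+1)^2 = -1.
v=23: a=23^0·(≡11), b=23^-2·(≡21) mod 23; (11|23)=-1, (21|23)=-1; (−1)^{0·-2·11}·(-1)^-2·(-1)^0 = +1.
v=5: a=5^-1·(≡3), b=5^4·(≡4) mod 5; (3|5)=-1, (4|5)=+1; (−1)^{-1·4·2}·(-1)^4·(+1)^-1 = +1.
v=2: v_2(a)=0, v_2(b)=8; units ≡ 3, 7 (mod 8); ε·ε+αω+βω = 1·1+0·0+8·1 ≡ 1  ⇒  (a,b)_2 = -1.
v=∞: -5365 < 0 and 6919 > 0  ⇒  (a,b)_∞ = +1.
v=31: a=31^-2·(≡27), b=31^0·(≡11) mod 31; (27|31)=-1, (11|31)=-1; (−1)^{-2·0·15}·(-1)^0·(-1)^-2 = +1.
v=29: a=29^3·(≡8), b=29^0·(≡2) mod 29; (8|29)=-1, (2|29)=-1; (−1)^{3·0·14}·(-1)^0·(-1)^3 = -1.
v=37: a=37^-1·(≡28), b=37^1·(≡14) mod 37; (28|37)=+1, (14|37)=-1; (−1)^{-1·1·18}·(+1)^1·(-1)^-1 = -1.
v=3: a=3^4·(≡2), b=3^-8·(≡1) mod 3; (2|3)=-1, (1|3)=+1; (−1)^{4·-8·1}·(-1)^-8·(+1)^4 = +1.
v=11: a=11^-2·(≡5), b=11^-1·(≡6) mod 11; (5|11)=+1, (6|11)=-1; (−1)^{-2·-1·5}·(+1)^-1·(-1)^-2 = +1.
Ram(-5365, 6919) = {2, 17, 29, 37}; no ℚ_2-point on the conic.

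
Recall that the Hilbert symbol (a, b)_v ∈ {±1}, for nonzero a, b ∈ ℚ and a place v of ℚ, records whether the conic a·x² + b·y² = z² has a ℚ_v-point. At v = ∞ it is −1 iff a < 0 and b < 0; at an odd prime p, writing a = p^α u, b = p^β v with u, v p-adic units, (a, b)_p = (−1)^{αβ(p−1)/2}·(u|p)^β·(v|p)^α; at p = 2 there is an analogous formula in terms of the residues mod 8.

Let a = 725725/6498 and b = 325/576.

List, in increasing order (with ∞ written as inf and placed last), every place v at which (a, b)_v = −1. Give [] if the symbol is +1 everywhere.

[2, 7, 11, 13]

Mod squares: a ≡ 58058, b ≡ 13. Check v ∈ {∞, 2, 3, 5, 7, 11, 13, 19, 29}.
v=5: a=5^2·(≡3), b=5^2·(≡3) mod 5; (3|5)=-1, (3|5)=-1; (−1)^{2·2·2}·(-1)^2·(-1)^2 = +1.
v=13: a=13^1·(≡5), b=13^1·(≡3) mod 13; (5|13)=-1, (3|13)=+1; (−1)^{1·1·6}·(-1)^1·(+1)^1 = -1.
v=11: a=11^1·(≡1), b=11^0·(≡7) mod 11; (1|11)=+1, (7|11)=-1; (−1)^{1·0·5}·(+1)^0·(-1)^1 = -1.
v=∞: 58058 > 0 and 13 > 0  ⇒  (a,b)_∞ = +1.
v=2: v_2(a)=-1, v_2(b)=-6; units ≡ 5, 5 (mod 8); ε·ε+αω+βω = 0·0+-1·1+-6·1 ≡ 1  ⇒  (a,b)_2 = -1.
v=19: a=19^-2·(≡18), b=19^0·(≡13) mod 19; (18|19)=-1, (13|19)=-1; (−1)^{-2·0·9}·(-1)^0·(-1)^-2 = +1.
v=29: a=29^1·(≡28), b=29^0·(≡13) mod 29; (28|29)=+1, (13|29)=+1; (−1)^{1·0·14}·(+1)^0·(+1)^1 = +1.
v=7: a=7^1·(≡6), b=7^0·(≡5) mod 7; (6|7)=-1, (5|7)=-1; (−1)^{1·0·3}·(-1)^0·(-1)^1 = -1.
v=3: a=3^-2·(≡2), b=3^-2·(≡1) mod 3; (2|3)=-1, (1|3)=+1; (−1)^{-2·-2·1}·(-1)^-2·(+1)^-2 = +1.
|Ram(58058, 13)| = 4, even; anisotropic at {2, 7, 11, 13}.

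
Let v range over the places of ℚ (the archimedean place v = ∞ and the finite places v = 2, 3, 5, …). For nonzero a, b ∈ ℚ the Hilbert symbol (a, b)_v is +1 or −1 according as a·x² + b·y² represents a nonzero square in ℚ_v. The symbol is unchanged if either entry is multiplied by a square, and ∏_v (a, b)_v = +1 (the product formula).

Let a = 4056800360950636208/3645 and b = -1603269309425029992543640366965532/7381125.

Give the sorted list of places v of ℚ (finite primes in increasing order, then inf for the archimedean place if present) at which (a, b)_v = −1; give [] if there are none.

[13, 17, 23, 31]

Mod squares: a ≡ 1042015, b ≡ -424235. Check v ∈ {∞, 2, 3, 5, 7, 13, 17, 23, 31, 41}.
v=3: a=3^-6·(≡1), b=3^-10·(≡1) mod 3; (1|3)=+1, (1|3)=+1; (−1)^{-6·-10·1}·(+1)^-10·(+1)^-6 = +1.
v=5: a=5^-1·(≡2), b=5^-3·(≡2) mod 5; (2|5)=-1, (2|5)=-1; (−1)^{-1·-3·2}·(-1)^-3·(-1)^-1 = +1.
v=17: a=17^3·(≡14), b=17^5·(≡2) mod 17; (14|17)=-1, (2|17)=+1; (−1)^{3·5·8}·(-1)^5·(+1)^3 = -1.
v=23: a=23^3·(≡13), b=23^7·(≡4) mod 23; (13|23)=+1, (4|23)=+1; (−1)^{3·7·11}·(+1)^7·(+1)^3 = -1.
v=7: a=7^2·(≡2), b=7^3·(≡4) mod 7; (2|7)=+1, (4|7)=+1; (−1)^{2·3·3}·(+1)^3·(+1)^2 = +1.
v=2: v_2(a)=4, v_2(b)=2; units ≡ 7, 5 (mod 8); ε·ε+αω+βω = 1·0+4·1+2·0 ≡ 0  ⇒  (a,b)_2 = +1.
v=41: a=41^1·(≡2), b=41^2·(≡40) mod 41; (2|41)=+1, (40|41)=+1; (−1)^{1·2·20}·(+1)^2·(+1)^1 = +1.
v=13: a=13^3·(≡1), b=13^6·(≡7) mod 13; (1|13)=+1, (7|13)=-1; (−1)^{3·6·6}·(+1)^6·(-1)^3 = -1.
v=31: a=31^2·(≡26), b=31^3·(≡26) mod 31; (26|31)=-1, (26|31)=-1; (−1)^{2·3·15}·(-1)^3·(-1)^2 = -1.
v=∞: 1042015 > 0 and -424235 < 0  ⇒  (a,b)_∞ = +1.
(1042015, -424235 / ℚ) ramifies at {13, 17, 23, 31}: a division algebra.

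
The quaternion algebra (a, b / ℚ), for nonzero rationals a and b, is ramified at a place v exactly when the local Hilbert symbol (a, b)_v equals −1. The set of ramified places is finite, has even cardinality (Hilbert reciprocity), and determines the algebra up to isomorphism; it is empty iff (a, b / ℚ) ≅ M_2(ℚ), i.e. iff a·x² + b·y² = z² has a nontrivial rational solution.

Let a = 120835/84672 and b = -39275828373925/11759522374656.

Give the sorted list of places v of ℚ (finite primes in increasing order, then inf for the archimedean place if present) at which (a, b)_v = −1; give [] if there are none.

(a, b) ≡ (2145, -13) mod (ℚ^×)²; places V = {2, 3, 5, 7, 11, 13, 17, ∞}.
(a,b)_3: α=-3, u≡1; β=-14, v≡2 (mod 3); (1|3)=+1, (2|3)=-1; sign (−1)^0·+1^-14·-1^-3 = -1.
(a,b)_7: α=-2, u≡6; β=-4, v≡1 (mod 7); (6|7)=-1, (1|7)=+1; sign (−1)^0·-1^-4·+1^-2 = +1.
(a,b)_11: α=1, u≡8; β=4, v≡9 (mod 11); (8|11)=-1, (9|11)=+1; sign (−1)^0·-1^4·+1^1 = +1.
(a,b)_∞: sgn(2145)=+, sgn(-13)=−, so +1.
(a,b)_2: α=-6, β=-10; u≡1, v≡3 (mod 8); ε(u)ε(v)=0·1, αω(v)=-6·1, βω(u)=-10·0; sum ≡ 0  ⇒  +1.
(a,b)_13: α=3, u≡1; β=5, v≡12 (mod 13); (1|13)=+1, (12|13)=+1; sign (−1)^0·+1^5·+1^3 = +1.
(a,b)_17: α=0, u≡7; β=2, v≡4 (mod 17); (7|17)=-1, (4|17)=+1; sign (−1)^0·-1^2·+1^0 = +1.
(a,b)_5: α=1, u≡1; β=2, v≡3 (mod 5); (1|5)=+1, (3|5)=-1; sign (−1)^0·+1^2·-1^1 = -1.
|Ram(2145, -13)| = 2, even; anisotropic at {3, 5}.

[3, 5]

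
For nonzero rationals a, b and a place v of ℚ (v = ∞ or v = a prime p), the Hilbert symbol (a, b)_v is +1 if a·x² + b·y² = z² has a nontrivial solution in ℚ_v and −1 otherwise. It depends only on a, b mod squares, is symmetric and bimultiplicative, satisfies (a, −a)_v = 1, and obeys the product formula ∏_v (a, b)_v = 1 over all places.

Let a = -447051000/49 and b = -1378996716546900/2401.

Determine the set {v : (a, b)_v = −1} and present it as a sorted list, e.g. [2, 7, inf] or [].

[2, 11, 31, inf]

(a, b) ≡ (-4470510, -69) mod (ℚ^×)²; places V = {2, 3, 5, 7, 11, 19, 23, 31, ∞}.
(a,b)_5: α=3, u≡3; β=2, v≡4 (mod 5); (3|5)=-1, (4|5)=+1; sign (−1)^0·-1^2·+1^3 = +1.
(a,b)_2: α=3, β=2; u≡1, v≡3 (mod 8); ε(u)ε(v)=0·1, αω(v)=3·1, βω(u)=2·0; sum ≡ 1  ⇒  -1.
(a,b)_11: α=1, u≡8; β=2, v≡6 (mod 11); (8|11)=-1, (6|11)=-1; sign (−1)^0·-1^2·-1^1 = -1.
(a,b)_19: α=1, u≡1; β=2, v≡17 (mod 19); (1|19)=+1, (17|19)=+1; sign (−1)^0·+1^2·+1^1 = +1.
(a,b)_23: α=1, u≡8; β=3, v≡20 (mod 23); (8|23)=+1, (20|23)=-1; sign (−1)^1·+1^3·-1^1 = +1.
(a,b)_∞: sgn(-4470510)=−, sgn(-69)=−, so -1.
(a,b)_7: α=-2, u≡3; β=-4, v≡4 (mod 7); (3|7)=-1, (4|7)=+1; sign (−1)^0·-1^-4·+1^-2 = +1.
(a,b)_31: α=1, u≡18; β=2, v≡29 (mod 31); (18|31)=+1, (29|31)=-1; sign (−1)^0·+1^2·-1^1 = -1.
(a,b)_3: α=1, u≡2; β=3, v≡1 (mod 3); (2|3)=-1, (1|3)=+1; sign (−1)^1·-1^3·+1^1 = +1.
(-4470510, -69 / ℚ) ramifies at {2, 11, 31, ∞}: a division algebra.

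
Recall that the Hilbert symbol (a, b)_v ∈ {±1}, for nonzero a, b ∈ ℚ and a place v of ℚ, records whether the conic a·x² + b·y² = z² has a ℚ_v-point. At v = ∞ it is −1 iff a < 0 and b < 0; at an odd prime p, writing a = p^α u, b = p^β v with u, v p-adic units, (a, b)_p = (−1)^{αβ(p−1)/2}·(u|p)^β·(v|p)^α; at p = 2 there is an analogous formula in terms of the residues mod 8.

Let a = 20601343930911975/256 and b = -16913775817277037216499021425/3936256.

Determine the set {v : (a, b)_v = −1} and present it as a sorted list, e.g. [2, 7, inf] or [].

[2, 11, 23, 37]

Mod squares: a ≡ 31119, b ≡ -31857. Check v ∈ {∞, 2, 3, 5, 7, 11, 23, 31, 37, 41}.
v=31: a=31^0·(≡3), b=31^-2·(≡26) mod 31; (3|31)=-1, (26|31)=-1; (−1)^{0·-2·15}·(-1)^-2·(-1)^0 = +1.
v=3: a=3^9·(≡2), b=3^7·(≡1) mod 3; (2|3)=-1, (1|3)=+1; (−1)^{9·7·1}·(-1)^7·(+1)^9 = +1.
v=∞: 31119 > 0 and -31857 < 0  ⇒  (a,b)_∞ = +1.
v=5: a=5^2·(≡4), b=5^2·(≡3) mod 5; (4|5)=+1, (3|5)=-1; (−1)^{2·2·2}·(+1)^2·(-1)^2 = +1.
v=7: a=7^4·(≡1), b=7^7·(≡6) mod 7; (1|7)=+1, (6|7)=-1; (−1)^{4·7·3}·(+1)^7·(-1)^4 = +1.
v=23: a=23^1·(≡11), b=23^2·(≡22) mod 23; (11|23)=-1, (22|23)=-1; (−1)^{1·2·11}·(-1)^2·(-1)^1 = -1.
v=41: a=41^3·(≡39), b=41^5·(≡10) mod 41; (39|41)=+1, (10|41)=+1; (−1)^{3·5·20}·(+1)^5·(+1)^3 = +1.
v=11: a=11^1·(≡6), b=11^2·(≡10) mod 11; (6|11)=-1, (10|11)=-1; (−1)^{1·2·5}·(-1)^2·(-1)^1 = -1.
v=37: a=37^0·(≡35), b=37^3·(≡1) mod 37; (35|37)=-1, (1|37)=+1; (−1)^{0·3·18}·(-1)^3·(+1)^0 = -1.
v=2: v_2(a)=-8, v_2(b)=-12; units ≡ 7, 7 (mod 8); ε·ε+αω+βω = 1·1+-8·0+-12·0 ≡ 1  ⇒  (a,b)_2 = -1.
|Ram(31119, -31857)| = 4, even; anisotropic at {2, 11, 23, 37}.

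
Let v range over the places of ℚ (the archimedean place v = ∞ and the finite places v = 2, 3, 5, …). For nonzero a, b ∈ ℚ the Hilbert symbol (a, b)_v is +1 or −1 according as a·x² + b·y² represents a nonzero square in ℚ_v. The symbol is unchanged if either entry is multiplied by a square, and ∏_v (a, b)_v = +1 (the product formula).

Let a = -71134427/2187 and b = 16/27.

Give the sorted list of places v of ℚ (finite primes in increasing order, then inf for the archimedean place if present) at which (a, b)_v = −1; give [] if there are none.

(a, b) ≡ (-88881, 3) mod (ℚ^×)²; places V = {2, 3, 7, 13, 43, 53, ∞}.
(a,b)_43: α=1, u≡6; β=0, v≡42 (mod 43); (6|43)=+1, (42|43)=-1; sign (−1)^0·+1^0·-1^1 = -1.
(a,b)_∞: sgn(-88881)=−, sgn(3)=+, so +1.
(a,b)_13: α=1, u≡1; β=0, v≡3 (mod 13); (1|13)=+1, (3|13)=+1; sign (−1)^0·+1^0·+1^1 = +1.
(a,b)_53: α=1, u≡35; β=0, v≡32 (mod 53); (35|53)=-1, (32|53)=-1; sign (−1)^0·-1^0·-1^1 = -1.
(a,b)_7: α=4, u≡6; β=0, v≡5 (mod 7); (6|7)=-1, (5|7)=-1; sign (−1)^0·-1^0·-1^4 = +1.
(a,b)_2: α=0, β=4; u≡7, v≡3 (mod 8); ε(u)ε(v)=1·1, αω(v)=0·1, βω(u)=4·0; sum ≡ 1  ⇒  -1.
(a,b)_3: α=-7, u≡1; β=-3, v≡1 (mod 3); (1|3)=+1, (1|3)=+1; sign (−1)^1·+1^-3·+1^-7 = -1.
(-88881, 3 / ℚ) ramifies at {2, 3, 43, 53}: a division algebra.

[2, 3, 43, 53]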